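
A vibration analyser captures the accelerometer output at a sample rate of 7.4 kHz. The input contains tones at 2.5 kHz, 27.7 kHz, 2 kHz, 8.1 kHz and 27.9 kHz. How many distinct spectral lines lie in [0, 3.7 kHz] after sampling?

5

fs/2 = 3.7 kHz.
2.5 kHz ≤ fs/2 = 3.7 kHz, passes unchanged.
27.7 kHz mod fs = 5.5 kHz.
5.5 kHz > fs/2 = 3.7 kHz, folds to fs − 5.5 kHz = 1.9 kHz.
2 kHz ≤ fs/2 = 3.7 kHz, passes unchanged.
8.1 kHz mod fs = 0.7 kHz.
0.7 kHz ≤ fs/2 = 3.7 kHz, appears at 0.7 kHz.
27.9 kHz mod fs = 5.7 kHz.
5.7 kHz > fs/2 = 3.7 kHz, folds to fs − 5.7 kHz = 1.7 kHz.
Distinct values: {0.7 kHz, 1.7 kHz, 1.9 kHz, 2 kHz, 2.5 kHz} → 5.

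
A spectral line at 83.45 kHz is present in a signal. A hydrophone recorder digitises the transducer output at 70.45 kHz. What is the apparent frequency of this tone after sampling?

83.45 kHz mod fs = 13 kHz.
13 kHz ≤ fs/2 = 35.225 kHz, appears at 13 kHz.

13 kHz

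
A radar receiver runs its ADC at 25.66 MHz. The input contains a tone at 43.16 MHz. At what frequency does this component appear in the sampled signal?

8.16 MHz

43.16 MHz mod fs = 17.5 MHz.
17.5 MHz > fs/2 = 12.83 MHz, folds to fs − 17.5 MHz = 8.16 MHz.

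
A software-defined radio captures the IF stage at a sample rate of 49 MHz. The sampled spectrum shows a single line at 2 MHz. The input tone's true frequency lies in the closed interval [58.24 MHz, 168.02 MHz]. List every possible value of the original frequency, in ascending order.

96 MHz, 100 MHz, 145 MHz, 149 MHz

Frequencies that alias to 2 MHz are k·fs ± 2 MHz for integer k ≥ 0.
k=0: 2 MHz.
k=1: 47 MHz, 51 MHz.
k=2: 96 MHz, 100 MHz.
k=3: 145 MHz, 149 MHz.
k=4: 194 MHz, 198 MHz.
Within [58.24 MHz, 168.02 MHz]: 96 MHz, 100 MHz, 145 MHz, 149 MHz.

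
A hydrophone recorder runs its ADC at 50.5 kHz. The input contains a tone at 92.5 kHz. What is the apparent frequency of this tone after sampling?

92.5 kHz mod fs = 42 kHz.
42 kHz > fs/2 = 25.25 kHz, folds to fs − 42 kHz = 8.5 kHz.

8.5 kHz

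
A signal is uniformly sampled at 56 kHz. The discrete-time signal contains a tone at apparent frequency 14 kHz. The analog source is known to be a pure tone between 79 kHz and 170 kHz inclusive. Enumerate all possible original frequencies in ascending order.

Frequencies that alias to 14 kHz are k·fs ± 14 kHz for integer k ≥ 0.
k=0: 14 kHz.
k=1: 42 kHz, 70 kHz.
k=2: 98 kHz, 126 kHz.
k=3: 154 kHz, 182 kHz.
k=4: 210 kHz, 238 kHz.
Within [79 kHz, 170 kHz]: 98 kHz, 126 kHz, 154 kHz.

98 kHz, 126 kHz, 154 kHz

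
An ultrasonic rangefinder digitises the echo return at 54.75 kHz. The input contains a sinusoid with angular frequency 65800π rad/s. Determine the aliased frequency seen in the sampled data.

21.85 kHz

ω = 65800π rad/s → f = ω/(2π) = 32900 Hz = 32.9 kHz.
32.9 kHz > fs/2 = 27.375 kHz, folds to fs − 32.9 kHz = 21.85 kHz.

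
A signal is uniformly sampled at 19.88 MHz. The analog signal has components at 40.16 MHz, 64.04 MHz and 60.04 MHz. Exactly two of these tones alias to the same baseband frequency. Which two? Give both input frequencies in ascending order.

40.16 MHz, 60.04 MHz

fs/2 = 9.94 MHz.
40.16 MHz mod fs = 0.4 MHz.
0.4 MHz ≤ fs/2 = 9.94 MHz, appears at 0.4 MHz.
64.04 MHz mod fs = 4.4 MHz.
4.4 MHz ≤ fs/2 = 9.94 MHz, appears at 4.4 MHz.
60.04 MHz mod fs = 0.4 MHz.
0.4 MHz ≤ fs/2 = 9.94 MHz, appears at 0.4 MHz.
40.16 MHz and 60.04 MHz both map to 0.4 MHz.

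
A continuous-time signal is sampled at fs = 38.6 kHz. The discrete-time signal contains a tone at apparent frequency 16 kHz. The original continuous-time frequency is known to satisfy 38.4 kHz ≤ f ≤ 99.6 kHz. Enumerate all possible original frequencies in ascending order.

54.6 kHz, 61.2 kHz, 93.2 kHz

Frequencies that alias to 16 kHz are k·fs ± 16 kHz for integer k ≥ 0.
k=0: 16 kHz.
k=1: 22.6 kHz, 54.6 kHz.
k=2: 61.2 kHz, 93.2 kHz.
k=3: 99.8 kHz, 131.8 kHz.
Within [38.4 kHz, 99.6 kHz]: 54.6 kHz, 61.2 kHz, 93.2 kHz.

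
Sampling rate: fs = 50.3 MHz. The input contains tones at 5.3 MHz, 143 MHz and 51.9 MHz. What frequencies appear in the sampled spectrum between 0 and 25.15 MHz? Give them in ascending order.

fs/2 = 25.15 MHz.
5.3 MHz ≤ fs/2 = 25.15 MHz, passes unchanged.
143 MHz mod fs = 42.4 MHz.
42.4 MHz > fs/2 = 25.15 MHz, folds to fs − 42.4 MHz = 7.9 MHz.
51.9 MHz mod fs = 1.6 MHz.
1.6 MHz ≤ fs/2 = 25.15 MHz, appears at 1.6 MHz.
Distinct values: {1.6 MHz, 5.3 MHz, 7.9 MHz}.

1.6 MHz, 5.3 MHz, 7.9 MHz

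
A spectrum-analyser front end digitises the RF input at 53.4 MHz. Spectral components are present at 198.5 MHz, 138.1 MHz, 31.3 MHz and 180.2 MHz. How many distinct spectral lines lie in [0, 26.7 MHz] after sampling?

3

fs/2 = 26.7 MHz.
198.5 MHz mod fs = 38.3 MHz.
38.3 MHz > fs/2 = 26.7 MHz, folds to fs − 38.3 MHz = 15.1 MHz.
138.1 MHz mod fs = 31.3 MHz.
31.3 MHz > fs/2 = 26.7 MHz, folds to fs − 31.3 MHz = 22.1 MHz.
31.3 MHz > fs/2 = 26.7 MHz, folds to fs − 31.3 MHz = 22.1 MHz.
180.2 MHz mod fs = 20 MHz.
20 MHz ≤ fs/2 = 26.7 MHz, appears at 20 MHz.
Distinct values: {15.1 MHz, 20 MHz, 22.1 MHz} → 3.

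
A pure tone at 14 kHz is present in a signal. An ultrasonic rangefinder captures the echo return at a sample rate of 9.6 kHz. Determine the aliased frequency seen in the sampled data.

4.4 kHz

14 kHz mod fs = 4.4 kHz.
4.4 kHz ≤ fs/2 = 4.8 kHz, appears at 4.4 kHz.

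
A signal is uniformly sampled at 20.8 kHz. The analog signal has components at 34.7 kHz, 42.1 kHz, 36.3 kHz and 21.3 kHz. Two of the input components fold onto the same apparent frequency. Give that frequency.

fs/2 = 10.4 kHz.
34.7 kHz mod fs = 13.9 kHz.
13.9 kHz > fs/2 = 10.4 kHz, folds to fs − 13.9 kHz = 6.9 kHz.
42.1 kHz mod fs = 0.5 kHz.
0.5 kHz ≤ fs/2 = 10.4 kHz, appears at 0.5 kHz.
36.3 kHz mod fs = 15.5 kHz.
15.5 kHz > fs/2 = 10.4 kHz, folds to fs − 15.5 kHz = 5.3 kHz.
21.3 kHz mod fs = 0.5 kHz.
0.5 kHz ≤ fs/2 = 10.4 kHz, appears at 0.5 kHz.
21.3 kHz and 42.1 kHz both map to 0.5 kHz.

0.5 kHz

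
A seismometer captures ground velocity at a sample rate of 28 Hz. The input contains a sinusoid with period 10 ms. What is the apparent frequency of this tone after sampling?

T = 10 ms → f = 1/T = 100 Hz.
100 Hz mod fs = 16 Hz.
16 Hz > fs/2 = 14 Hz, folds to fs − 16 Hz = 12 Hz.

12 Hz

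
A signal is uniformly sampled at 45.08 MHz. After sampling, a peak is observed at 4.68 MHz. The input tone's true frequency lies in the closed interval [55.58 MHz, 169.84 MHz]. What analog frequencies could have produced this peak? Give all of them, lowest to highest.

Frequencies that alias to 4.68 MHz are k·fs ± 4.68 MHz for integer k ≥ 0.
k=0: 4.68 MHz.
k=1: 40.4 MHz, 49.76 MHz.
k=2: 85.48 MHz, 94.84 MHz.
k=3: 130.56 MHz, 139.92 MHz.
k=4: 175.64 MHz, 185 MHz.
Within [55.58 MHz, 169.84 MHz]: 85.48 MHz, 94.84 MHz, 130.56 MHz, 139.92 MHz.

85.48 MHz, 94.84 MHz, 130.56 MHz, 139.92 MHz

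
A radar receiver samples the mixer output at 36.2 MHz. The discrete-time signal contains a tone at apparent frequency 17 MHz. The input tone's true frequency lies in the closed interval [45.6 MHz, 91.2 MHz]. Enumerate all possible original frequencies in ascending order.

Frequencies that alias to 17 MHz are k·fs ± 17 MHz for integer k ≥ 0.
k=0: 17 MHz.
k=1: 19.2 MHz, 53.2 MHz.
k=2: 55.4 MHz, 89.4 MHz.
k=3: 91.6 MHz, 125.6 MHz.
Within [45.6 MHz, 91.2 MHz]: 53.2 MHz, 55.4 MHz, 89.4 MHz.

53.2 MHz, 55.4 MHz, 89.4 MHz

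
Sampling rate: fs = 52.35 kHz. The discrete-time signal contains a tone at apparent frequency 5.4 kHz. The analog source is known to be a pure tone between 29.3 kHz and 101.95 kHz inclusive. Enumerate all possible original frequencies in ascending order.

46.95 kHz, 57.75 kHz, 99.3 kHz

Frequencies that alias to 5.4 kHz are k·fs ± 5.4 kHz for integer k ≥ 0.
k=0: 5.4 kHz.
k=1: 46.95 kHz, 57.75 kHz.
k=2: 99.3 kHz, 110.1 kHz.
k=3: 151.65 kHz, 162.45 kHz.
Within [29.3 kHz, 101.95 kHz]: 46.95 kHz, 57.75 kHz, 99.3 kHz.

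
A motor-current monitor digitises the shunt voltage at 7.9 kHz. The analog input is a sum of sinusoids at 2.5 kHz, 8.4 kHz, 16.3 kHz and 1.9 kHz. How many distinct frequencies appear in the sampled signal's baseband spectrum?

fs/2 = 3.95 kHz.
2.5 kHz ≤ fs/2 = 3.95 kHz, passes unchanged.
8.4 kHz mod fs = 0.5 kHz.
0.5 kHz ≤ fs/2 = 3.95 kHz, appears at 0.5 kHz.
16.3 kHz mod fs = 0.5 kHz.
0.5 kHz ≤ fs/2 = 3.95 kHz, appears at 0.5 kHz.
1.9 kHz ≤ fs/2 = 3.95 kHz, passes unchanged.
Distinct values: {0.5 kHz, 1.9 kHz, 2.5 kHz} → 3.

3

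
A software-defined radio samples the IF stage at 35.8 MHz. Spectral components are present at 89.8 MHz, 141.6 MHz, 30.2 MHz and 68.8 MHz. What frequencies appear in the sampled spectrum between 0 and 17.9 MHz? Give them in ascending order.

1.6 MHz, 2.8 MHz, 5.6 MHz, 17.6 MHz

fs/2 = 17.9 MHz.
89.8 MHz mod fs = 18.2 MHz.
18.2 MHz > fs/2 = 17.9 MHz, folds to fs − 18.2 MHz = 17.6 MHz.
141.6 MHz mod fs = 34.2 MHz.
34.2 MHz > fs/2 = 17.9 MHz, folds to fs − 34.2 MHz = 1.6 MHz.
30.2 MHz > fs/2 = 17.9 MHz, folds to fs − 30.2 MHz = 5.6 MHz.
68.8 MHz mod fs = 33 MHz.
33 MHz > fs/2 = 17.9 MHz, folds to fs − 33 MHz = 2.8 MHz.
Distinct values: {1.6 MHz, 2.8 MHz, 5.6 MHz, 17.6 MHz}.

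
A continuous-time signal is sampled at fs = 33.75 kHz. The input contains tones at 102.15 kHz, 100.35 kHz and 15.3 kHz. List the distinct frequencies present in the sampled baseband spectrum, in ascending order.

fs/2 = 16.875 kHz.
102.15 kHz mod fs = 0.9 kHz.
0.9 kHz ≤ fs/2 = 16.875 kHz, appears at 0.9 kHz.
100.35 kHz mod fs = 32.85 kHz.
32.85 kHz > fs/2 = 16.875 kHz, folds to fs − 32.85 kHz = 0.9 kHz.
15.3 kHz ≤ fs/2 = 16.875 kHz, passes unchanged.
Distinct values: {0.9 kHz, 15.3 kHz}.

0.9 kHz, 15.3 kHz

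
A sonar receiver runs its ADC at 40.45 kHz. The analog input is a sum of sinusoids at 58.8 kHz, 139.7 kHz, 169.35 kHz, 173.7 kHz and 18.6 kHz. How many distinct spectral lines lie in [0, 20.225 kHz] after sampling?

4

fs/2 = 20.225 kHz.
58.8 kHz mod fs = 18.35 kHz.
18.35 kHz ≤ fs/2 = 20.225 kHz, appears at 18.35 kHz.
139.7 kHz mod fs = 18.35 kHz.
18.35 kHz ≤ fs/2 = 20.225 kHz, appears at 18.35 kHz.
169.35 kHz mod fs = 7.55 kHz.
7.55 kHz ≤ fs/2 = 20.225 kHz, appears at 7.55 kHz.
173.7 kHz mod fs = 11.9 kHz.
11.9 kHz ≤ fs/2 = 20.225 kHz, appears at 11.9 kHz.
18.6 kHz ≤ fs/2 = 20.225 kHz, passes unchanged.
Distinct values: {7.55 kHz, 11.9 kHz, 18.35 kHz, 18.6 kHz} → 4.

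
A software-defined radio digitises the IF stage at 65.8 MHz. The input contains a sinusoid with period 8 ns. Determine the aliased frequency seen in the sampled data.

6.6 MHz

T = 8 ns → f = 1/T = 125 MHz.
125 MHz mod fs = 59.2 MHz.
59.2 MHz > fs/2 = 32.9 MHz, folds to fs − 59.2 MHz = 6.6 MHz.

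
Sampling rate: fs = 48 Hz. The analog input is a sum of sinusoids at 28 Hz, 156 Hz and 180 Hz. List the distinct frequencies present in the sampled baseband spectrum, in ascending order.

12 Hz, 20 Hz

fs/2 = 24 Hz.
28 Hz > fs/2 = 24 Hz, folds to fs − 28 Hz = 20 Hz.
156 Hz mod fs = 12 Hz.
12 Hz ≤ fs/2 = 24 Hz, appears at 12 Hz.
180 Hz mod fs = 36 Hz.
36 Hz > fs/2 = 24 Hz, folds to fs − 36 Hz = 12 Hz.
Distinct values: {12 Hz, 20 Hz}.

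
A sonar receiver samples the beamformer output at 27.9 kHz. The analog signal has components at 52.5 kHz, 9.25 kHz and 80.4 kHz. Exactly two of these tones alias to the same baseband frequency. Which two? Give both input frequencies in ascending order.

fs/2 = 13.95 kHz.
52.5 kHz mod fs = 24.6 kHz.
24.6 kHz > fs/2 = 13.95 kHz, folds to fs − 24.6 kHz = 3.3 kHz.
9.25 kHz ≤ fs/2 = 13.95 kHz, passes unchanged.
80.4 kHz mod fs = 24.6 kHz.
24.6 kHz > fs/2 = 13.95 kHz, folds to fs − 24.6 kHz = 3.3 kHz.
52.5 kHz and 80.4 kHz both map to 3.3 kHz.

52.5 kHz, 80.4 kHz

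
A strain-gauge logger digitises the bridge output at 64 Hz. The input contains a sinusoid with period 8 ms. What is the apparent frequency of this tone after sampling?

T = 8 ms → f = 1/T = 125 Hz.
125 Hz mod fs = 61 Hz.
61 Hz > fs/2 = 32 Hz, folds to fs − 61 Hz = 3 Hz.

3 Hz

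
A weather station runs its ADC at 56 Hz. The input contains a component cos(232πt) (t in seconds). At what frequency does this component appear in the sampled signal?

4 Hz

ω = 232π rad/s → f = ω/(2π) = 116 Hz.
116 Hz mod fs = 4 Hz.
4 Hz ≤ fs/2 = 28 Hz, appears at 4 Hz.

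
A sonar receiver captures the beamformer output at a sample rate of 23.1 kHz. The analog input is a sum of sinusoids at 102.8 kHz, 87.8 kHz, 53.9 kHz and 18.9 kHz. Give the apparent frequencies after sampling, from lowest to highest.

fs/2 = 11.55 kHz.
102.8 kHz mod fs = 10.4 kHz.
10.4 kHz ≤ fs/2 = 11.55 kHz, appears at 10.4 kHz.
87.8 kHz mod fs = 18.5 kHz.
18.5 kHz > fs/2 = 11.55 kHz, folds to fs − 18.5 kHz = 4.6 kHz.
53.9 kHz mod fs = 7.7 kHz.
7.7 kHz ≤ fs/2 = 11.55 kHz, appears at 7.7 kHz.
18.9 kHz > fs/2 = 11.55 kHz, folds to fs − 18.9 kHz = 4.2 kHz.
Distinct values: {4.2 kHz, 4.6 kHz, 7.7 kHz, 10.4 kHz}.

4.2 kHz, 4.6 kHz, 7.7 kHz, 10.4 kHz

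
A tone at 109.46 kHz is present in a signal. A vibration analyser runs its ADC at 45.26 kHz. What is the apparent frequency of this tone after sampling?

18.94 kHz

109.46 kHz mod fs = 18.94 kHz.
18.94 kHz ≤ fs/2 = 22.63 kHz, appears at 18.94 kHz.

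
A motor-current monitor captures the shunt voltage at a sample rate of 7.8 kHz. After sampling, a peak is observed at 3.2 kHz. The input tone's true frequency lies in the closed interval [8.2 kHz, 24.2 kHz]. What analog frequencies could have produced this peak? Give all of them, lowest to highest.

11 kHz, 12.4 kHz, 18.8 kHz, 20.2 kHz

Frequencies that alias to 3.2 kHz are k·fs ± 3.2 kHz for integer k ≥ 0.
k=0: 3.2 kHz.
k=1: 4.6 kHz, 11 kHz.
k=2: 12.4 kHz, 18.8 kHz.
k=3: 20.2 kHz, 26.6 kHz.
k=4: 28 kHz, 34.4 kHz.
Within [8.2 kHz, 24.2 kHz]: 11 kHz, 12.4 kHz, 18.8 kHz, 20.2 kHz.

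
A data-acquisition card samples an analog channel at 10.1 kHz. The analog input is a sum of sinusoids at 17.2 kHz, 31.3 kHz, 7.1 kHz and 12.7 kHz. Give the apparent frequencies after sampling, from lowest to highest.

1 kHz, 2.6 kHz, 3 kHz

fs/2 = 5.05 kHz.
17.2 kHz mod fs = 7.1 kHz.
7.1 kHz > fs/2 = 5.05 kHz, folds to fs − 7.1 kHz = 3 kHz.
31.3 kHz mod fs = 1 kHz.
1 kHz ≤ fs/2 = 5.05 kHz, appears at 1 kHz.
7.1 kHz > fs/2 = 5.05 kHz, folds to fs − 7.1 kHz = 3 kHz.
12.7 kHz mod fs = 2.6 kHz.
2.6 kHz ≤ fs/2 = 5.05 kHz, appears at 2.6 kHz.
Distinct values: {1 kHz, 2.6 kHz, 3 kHz}.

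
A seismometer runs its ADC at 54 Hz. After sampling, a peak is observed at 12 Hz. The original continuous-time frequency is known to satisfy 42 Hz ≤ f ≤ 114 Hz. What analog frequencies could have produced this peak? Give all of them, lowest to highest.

Frequencies that alias to 12 Hz are k·fs ± 12 Hz for integer k ≥ 0.
k=0: 12 Hz.
k=1: 42 Hz, 66 Hz.
k=2: 96 Hz, 120 Hz.
k=3: 150 Hz, 174 Hz.
Within [42 Hz, 114 Hz]: 42 Hz, 66 Hz, 96 Hz.

42 Hz, 66 Hz, 96 Hz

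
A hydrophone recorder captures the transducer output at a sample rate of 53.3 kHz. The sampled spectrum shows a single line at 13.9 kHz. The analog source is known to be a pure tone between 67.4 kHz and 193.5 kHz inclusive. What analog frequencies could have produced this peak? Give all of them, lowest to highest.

92.7 kHz, 120.5 kHz, 146 kHz, 173.8 kHz

Frequencies that alias to 13.9 kHz are k·fs ± 13.9 kHz for integer k ≥ 0.
k=0: 13.9 kHz.
k=1: 39.4 kHz, 67.2 kHz.
k=2: 92.7 kHz, 120.5 kHz.
k=3: 146 kHz, 173.8 kHz.
k=4: 199.3 kHz, 227.1 kHz.
Within [67.4 kHz, 193.5 kHz]: 92.7 kHz, 120.5 kHz, 146 kHz, 173.8 kHz.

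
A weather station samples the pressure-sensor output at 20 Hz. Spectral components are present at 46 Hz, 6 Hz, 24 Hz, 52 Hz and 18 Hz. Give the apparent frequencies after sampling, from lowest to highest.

fs/2 = 10 Hz.
46 Hz mod fs = 6 Hz.
6 Hz ≤ fs/2 = 10 Hz, appears at 6 Hz.
6 Hz ≤ fs/2 = 10 Hz, passes unchanged.
24 Hz mod fs = 4 Hz.
4 Hz ≤ fs/2 = 10 Hz, appears at 4 Hz.
52 Hz mod fs = 12 Hz.
12 Hz > fs/2 = 10 Hz, folds to fs − 12 Hz = 8 Hz.
18 Hz > fs/2 = 10 Hz, folds to fs − 18 Hz = 2 Hz.
Distinct values: {2 Hz, 4 Hz, 6 Hz, 8 Hz}.

2 Hz, 4 Hz, 6 Hz, 8 Hz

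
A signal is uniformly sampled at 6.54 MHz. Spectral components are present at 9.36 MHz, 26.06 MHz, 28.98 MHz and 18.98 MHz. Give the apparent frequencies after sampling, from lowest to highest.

fs/2 = 3.27 MHz.
9.36 MHz mod fs = 2.82 MHz.
2.82 MHz ≤ fs/2 = 3.27 MHz, appears at 2.82 MHz.
26.06 MHz mod fs = 6.44 MHz.
6.44 MHz > fs/2 = 3.27 MHz, folds to fs − 6.44 MHz = 0.1 MHz.
28.98 MHz mod fs = 2.82 MHz.
2.82 MHz ≤ fs/2 = 3.27 MHz, appears at 2.82 MHz.
18.98 MHz mod fs = 5.9 MHz.
5.9 MHz > fs/2 = 3.27 MHz, folds to fs − 5.9 MHz = 0.64 MHz.
Distinct values: {0.1 MHz, 0.64 MHz, 2.82 MHz}.

0.1 MHz, 0.64 MHz, 2.82 MHz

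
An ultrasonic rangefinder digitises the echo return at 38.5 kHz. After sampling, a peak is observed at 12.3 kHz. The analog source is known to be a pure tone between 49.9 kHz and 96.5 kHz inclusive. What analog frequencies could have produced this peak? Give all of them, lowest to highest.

50.8 kHz, 64.7 kHz, 89.3 kHz

Frequencies that alias to 12.3 kHz are k·fs ± 12.3 kHz for integer k ≥ 0.
k=0: 12.3 kHz.
k=1: 26.2 kHz, 50.8 kHz.
k=2: 64.7 kHz, 89.3 kHz.
k=3: 103.2 kHz, 127.8 kHz.
Within [49.9 kHz, 96.5 kHz]: 50.8 kHz, 64.7 kHz, 89.3 kHz.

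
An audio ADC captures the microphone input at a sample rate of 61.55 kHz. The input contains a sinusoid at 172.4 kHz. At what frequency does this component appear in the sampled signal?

12.25 kHz

172.4 kHz mod fs = 49.3 kHz.
49.3 kHz > fs/2 = 30.775 kHz, folds to fs − 49.3 kHz = 12.25 kHz.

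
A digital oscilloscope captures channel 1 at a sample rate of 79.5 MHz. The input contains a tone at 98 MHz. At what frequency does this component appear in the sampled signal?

98 MHz mod fs = 18.5 MHz.
18.5 MHz ≤ fs/2 = 39.75 MHz, appears at 18.5 MHz.

18.5 MHz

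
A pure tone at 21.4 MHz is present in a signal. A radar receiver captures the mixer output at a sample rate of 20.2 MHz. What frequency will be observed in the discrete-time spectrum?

21.4 MHz mod fs = 1.2 MHz.
1.2 MHz ≤ fs/2 = 10.1 MHz, appears at 1.2 MHz.

1.2 MHz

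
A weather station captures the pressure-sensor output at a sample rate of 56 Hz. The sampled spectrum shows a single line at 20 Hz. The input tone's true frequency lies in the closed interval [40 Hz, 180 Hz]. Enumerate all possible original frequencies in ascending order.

76 Hz, 92 Hz, 132 Hz, 148 Hz

Frequencies that alias to 20 Hz are k·fs ± 20 Hz for integer k ≥ 0.
k=0: 20 Hz.
k=1: 36 Hz, 76 Hz.
k=2: 92 Hz, 132 Hz.
k=3: 148 Hz, 188 Hz.
k=4: 204 Hz, 244 Hz.
Within [40 Hz, 180 Hz]: 76 Hz, 92 Hz, 132 Hz, 148 Hz.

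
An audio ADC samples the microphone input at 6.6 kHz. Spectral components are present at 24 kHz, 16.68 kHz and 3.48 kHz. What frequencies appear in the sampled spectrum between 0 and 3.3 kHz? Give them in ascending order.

2.4 kHz, 3.12 kHz

fs/2 = 3.3 kHz.
24 kHz mod fs = 4.2 kHz.
4.2 kHz > fs/2 = 3.3 kHz, folds to fs − 4.2 kHz = 2.4 kHz.
16.68 kHz mod fs = 3.48 kHz.
3.48 kHz > fs/2 = 3.3 kHz, folds to fs − 3.48 kHz = 3.12 kHz.
3.48 kHz > fs/2 = 3.3 kHz, folds to fs − 3.48 kHz = 3.12 kHz.
Distinct values: {2.4 kHz, 3.12 kHz}.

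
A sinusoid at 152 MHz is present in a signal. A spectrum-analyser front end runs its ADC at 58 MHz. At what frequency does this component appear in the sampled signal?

152 MHz mod fs = 36 MHz.
36 MHz > fs/2 = 29 MHz, folds to fs − 36 MHz = 22 MHz.

22 MHz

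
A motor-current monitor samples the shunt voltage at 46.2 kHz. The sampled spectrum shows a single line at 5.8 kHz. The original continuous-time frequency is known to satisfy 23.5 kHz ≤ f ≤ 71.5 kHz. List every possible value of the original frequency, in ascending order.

40.4 kHz, 52 kHz

Frequencies that alias to 5.8 kHz are k·fs ± 5.8 kHz for integer k ≥ 0.
k=0: 5.8 kHz.
k=1: 40.4 kHz, 52 kHz.
k=2: 86.6 kHz, 98.2 kHz.
Within [23.5 kHz, 71.5 kHz]: 40.4 kHz, 52 kHz.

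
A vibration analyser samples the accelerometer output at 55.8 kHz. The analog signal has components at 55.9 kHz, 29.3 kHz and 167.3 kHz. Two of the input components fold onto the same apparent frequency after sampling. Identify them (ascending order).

fs/2 = 27.9 kHz.
55.9 kHz mod fs = 0.1 kHz.
0.1 kHz ≤ fs/2 = 27.9 kHz, appears at 0.1 kHz.
29.3 kHz > fs/2 = 27.9 kHz, folds to fs − 29.3 kHz = 26.5 kHz.
167.3 kHz mod fs = 55.7 kHz.
55.7 kHz > fs/2 = 27.9 kHz, folds to fs − 55.7 kHz = 0.1 kHz.
55.9 kHz and 167.3 kHz both map to 0.1 kHz.

55.9 kHz, 167.3 kHz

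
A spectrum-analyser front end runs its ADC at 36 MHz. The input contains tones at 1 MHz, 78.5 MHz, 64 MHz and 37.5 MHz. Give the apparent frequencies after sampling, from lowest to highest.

1 MHz, 1.5 MHz, 6.5 MHz, 8 MHz

fs/2 = 18 MHz.
1 MHz ≤ fs/2 = 18 MHz, passes unchanged.
78.5 MHz mod fs = 6.5 MHz.
6.5 MHz ≤ fs/2 = 18 MHz, appears at 6.5 MHz.
64 MHz mod fs = 28 MHz.
28 MHz > fs/2 = 18 MHz, folds to fs − 28 MHz = 8 MHz.
37.5 MHz mod fs = 1.5 MHz.
1.5 MHz ≤ fs/2 = 18 MHz, appears at 1.5 MHz.
Distinct values: {1 MHz, 1.5 MHz, 6.5 MHz, 8 MHz}.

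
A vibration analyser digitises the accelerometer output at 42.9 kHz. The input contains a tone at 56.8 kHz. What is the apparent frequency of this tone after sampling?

56.8 kHz mod fs = 13.9 kHz.
13.9 kHz ≤ fs/2 = 21.45 kHz, appears at 13.9 kHz.

13.9 kHz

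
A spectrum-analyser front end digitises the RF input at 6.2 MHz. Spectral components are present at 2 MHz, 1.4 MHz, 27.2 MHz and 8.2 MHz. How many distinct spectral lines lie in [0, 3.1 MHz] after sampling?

3

fs/2 = 3.1 MHz.
2 MHz ≤ fs/2 = 3.1 MHz, passes unchanged.
1.4 MHz ≤ fs/2 = 3.1 MHz, passes unchanged.
27.2 MHz mod fs = 2.4 MHz.
2.4 MHz ≤ fs/2 = 3.1 MHz, appears at 2.4 MHz.
8.2 MHz mod fs = 2 MHz.
2 MHz ≤ fs/2 = 3.1 MHz, appears at 2 MHz.
Distinct values: {1.4 MHz, 2 MHz, 2.4 MHz} → 3.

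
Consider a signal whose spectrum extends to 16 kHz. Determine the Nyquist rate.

32 kHz

Nyquist rate = 2 × 16 kHz = 32 kHz.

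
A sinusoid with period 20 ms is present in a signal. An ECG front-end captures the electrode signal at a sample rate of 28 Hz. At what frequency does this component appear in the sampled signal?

6 Hz

T = 20 ms → f = 1/T = 50 Hz.
50 Hz mod fs = 22 Hz.
22 Hz > fs/2 = 14 Hz, folds to fs − 22 Hz = 6 Hz.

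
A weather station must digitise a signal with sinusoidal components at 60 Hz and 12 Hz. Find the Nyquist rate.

120 Hz

Highest-frequency component: 60 Hz.
Nyquist rate = 2 × 60 Hz = 120 Hz.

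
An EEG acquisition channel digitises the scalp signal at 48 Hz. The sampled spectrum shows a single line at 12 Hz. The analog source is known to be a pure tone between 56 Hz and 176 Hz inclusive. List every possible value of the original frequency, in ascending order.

60 Hz, 84 Hz, 108 Hz, 132 Hz, 156 Hz

Frequencies that alias to 12 Hz are k·fs ± 12 Hz for integer k ≥ 0.
k=0: 12 Hz.
k=1: 36 Hz, 60 Hz.
k=2: 84 Hz, 108 Hz.
k=3: 132 Hz, 156 Hz.
k=4: 180 Hz, 204 Hz.
Within [56 Hz, 176 Hz]: 60 Hz, 84 Hz, 108 Hz, 132 Hz, 156 Hz.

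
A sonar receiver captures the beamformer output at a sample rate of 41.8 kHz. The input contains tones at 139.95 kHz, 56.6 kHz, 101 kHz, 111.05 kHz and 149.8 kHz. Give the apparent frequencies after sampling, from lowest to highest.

14.35 kHz, 14.55 kHz, 14.8 kHz, 17.4 kHz

fs/2 = 20.9 kHz.
139.95 kHz mod fs = 14.55 kHz.
14.55 kHz ≤ fs/2 = 20.9 kHz, appears at 14.55 kHz.
56.6 kHz mod fs = 14.8 kHz.
14.8 kHz ≤ fs/2 = 20.9 kHz, appears at 14.8 kHz.
101 kHz mod fs = 17.4 kHz.
17.4 kHz ≤ fs/2 = 20.9 kHz, appears at 17.4 kHz.
111.05 kHz mod fs = 27.45 kHz.
27.45 kHz > fs/2 = 20.9 kHz, folds to fs − 27.45 kHz = 14.35 kHz.
149.8 kHz mod fs = 24.4 kHz.
24.4 kHz > fs/2 = 20.9 kHz, folds to fs − 24.4 kHz = 17.4 kHz.
Distinct values: {14.35 kHz, 14.55 kHz, 14.8 kHz, 17.4 kHz}.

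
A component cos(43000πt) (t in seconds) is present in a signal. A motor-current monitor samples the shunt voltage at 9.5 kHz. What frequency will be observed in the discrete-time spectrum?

ω = 43000π rad/s → f = ω/(2π) = 21500 Hz = 21.5 kHz.
21.5 kHz mod fs = 2.5 kHz.
2.5 kHz ≤ fs/2 = 4.75 kHz, appears at 2.5 kHz.

2.5 kHz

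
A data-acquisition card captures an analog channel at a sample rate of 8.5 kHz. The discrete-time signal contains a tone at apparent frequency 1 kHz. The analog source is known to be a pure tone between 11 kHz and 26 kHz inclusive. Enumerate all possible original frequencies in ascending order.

Frequencies that alias to 1 kHz are k·fs ± 1 kHz for integer k ≥ 0.
k=0: 1 kHz.
k=1: 7.5 kHz, 9.5 kHz.
k=2: 16 kHz, 18 kHz.
k=3: 24.5 kHz, 26.5 kHz.
k=4: 33 kHz, 35 kHz.
Within [11 kHz, 26 kHz]: 16 kHz, 18 kHz, 24.5 kHz.

16 kHz, 18 kHz, 24.5 kHz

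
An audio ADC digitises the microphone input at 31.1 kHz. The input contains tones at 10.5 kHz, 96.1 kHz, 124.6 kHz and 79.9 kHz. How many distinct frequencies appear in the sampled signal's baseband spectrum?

fs/2 = 15.55 kHz.
10.5 kHz ≤ fs/2 = 15.55 kHz, passes unchanged.
96.1 kHz mod fs = 2.8 kHz.
2.8 kHz ≤ fs/2 = 15.55 kHz, appears at 2.8 kHz.
124.6 kHz mod fs = 0.2 kHz.
0.2 kHz ≤ fs/2 = 15.55 kHz, appears at 0.2 kHz.
79.9 kHz mod fs = 17.7 kHz.
17.7 kHz > fs/2 = 15.55 kHz, folds to fs − 17.7 kHz = 13.4 kHz.
Distinct values: {0.2 kHz, 2.8 kHz, 10.5 kHz, 13.4 kHz} → 4.

4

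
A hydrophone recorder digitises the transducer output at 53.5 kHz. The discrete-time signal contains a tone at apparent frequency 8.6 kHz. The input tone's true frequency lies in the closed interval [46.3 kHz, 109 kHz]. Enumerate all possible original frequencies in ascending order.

62.1 kHz, 98.4 kHz

Frequencies that alias to 8.6 kHz are k·fs ± 8.6 kHz for integer k ≥ 0.
k=0: 8.6 kHz.
k=1: 44.9 kHz, 62.1 kHz.
k=2: 98.4 kHz, 115.6 kHz.
k=3: 151.9 kHz, 169.1 kHz.
Within [46.3 kHz, 109 kHz]: 62.1 kHz, 98.4 kHz.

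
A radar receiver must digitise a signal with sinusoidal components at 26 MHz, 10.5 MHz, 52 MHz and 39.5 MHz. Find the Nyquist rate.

104 MHz

Highest-frequency component: 52 MHz.
Nyquist rate = 2 × 52 MHz = 104 MHz.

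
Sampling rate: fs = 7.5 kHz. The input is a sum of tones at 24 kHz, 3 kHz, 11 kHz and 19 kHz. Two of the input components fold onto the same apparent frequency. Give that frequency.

3.5 kHz

fs/2 = 3.75 kHz.
24 kHz mod fs = 1.5 kHz.
1.5 kHz ≤ fs/2 = 3.75 kHz, appears at 1.5 kHz.
3 kHz ≤ fs/2 = 3.75 kHz, passes unchanged.
11 kHz mod fs = 3.5 kHz.
3.5 kHz ≤ fs/2 = 3.75 kHz, appears at 3.5 kHz.
19 kHz mod fs = 4 kHz.
4 kHz > fs/2 = 3.75 kHz, folds to fs − 4 kHz = 3.5 kHz.
11 kHz and 19 kHz both map to 3.5 kHz.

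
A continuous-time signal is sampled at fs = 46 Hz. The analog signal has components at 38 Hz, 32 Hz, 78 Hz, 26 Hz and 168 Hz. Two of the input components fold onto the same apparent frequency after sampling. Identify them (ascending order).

32 Hz, 78 Hz

fs/2 = 23 Hz.
38 Hz > fs/2 = 23 Hz, folds to fs − 38 Hz = 8 Hz.
32 Hz > fs/2 = 23 Hz, folds to fs − 32 Hz = 14 Hz.
78 Hz mod fs = 32 Hz.
32 Hz > fs/2 = 23 Hz, folds to fs − 32 Hz = 14 Hz.
26 Hz > fs/2 = 23 Hz, folds to fs − 26 Hz = 20 Hz.
168 Hz mod fs = 30 Hz.
30 Hz > fs/2 = 23 Hz, folds to fs − 30 Hz = 16 Hz.
32 Hz and 78 Hz both map to 14 Hz.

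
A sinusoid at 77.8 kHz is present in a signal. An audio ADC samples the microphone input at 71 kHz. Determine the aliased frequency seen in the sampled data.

6.8 kHz

77.8 kHz mod fs = 6.8 kHz.
6.8 kHz ≤ fs/2 = 35.5 kHz, appears at 6.8 kHz.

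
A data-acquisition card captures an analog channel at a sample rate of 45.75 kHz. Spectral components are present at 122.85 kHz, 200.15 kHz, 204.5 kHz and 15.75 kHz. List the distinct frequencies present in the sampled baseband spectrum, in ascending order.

14.4 kHz, 15.75 kHz, 17.15 kHz, 21.5 kHz

fs/2 = 22.875 kHz.
122.85 kHz mod fs = 31.35 kHz.
31.35 kHz > fs/2 = 22.875 kHz, folds to fs − 31.35 kHz = 14.4 kHz.
200.15 kHz mod fs = 17.15 kHz.
17.15 kHz ≤ fs/2 = 22.875 kHz, appears at 17.15 kHz.
204.5 kHz mod fs = 21.5 kHz.
21.5 kHz ≤ fs/2 = 22.875 kHz, appears at 21.5 kHz.
15.75 kHz ≤ fs/2 = 22.875 kHz, passes unchanged.
Distinct values: {14.4 kHz, 15.75 kHz, 17.15 kHz, 21.5 kHz}.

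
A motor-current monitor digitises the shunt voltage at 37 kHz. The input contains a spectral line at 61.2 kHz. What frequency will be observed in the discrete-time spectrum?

61.2 kHz mod fs = 24.2 kHz.
24.2 kHz > fs/2 = 18.5 kHz, folds to fs − 24.2 kHz = 12.8 kHz.

12.8 kHz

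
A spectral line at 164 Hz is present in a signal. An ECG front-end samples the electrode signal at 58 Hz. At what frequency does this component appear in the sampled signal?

164 Hz mod fs = 48 Hz.
48 Hz > fs/2 = 29 Hz, folds to fs − 48 Hz = 10 Hz.

10 Hz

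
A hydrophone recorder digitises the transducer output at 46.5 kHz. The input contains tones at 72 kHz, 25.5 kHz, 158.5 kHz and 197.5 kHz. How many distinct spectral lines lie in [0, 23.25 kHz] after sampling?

fs/2 = 23.25 kHz.
72 kHz mod fs = 25.5 kHz.
25.5 kHz > fs/2 = 23.25 kHz, folds to fs − 25.5 kHz = 21 kHz.
25.5 kHz > fs/2 = 23.25 kHz, folds to fs − 25.5 kHz = 21 kHz.
158.5 kHz mod fs = 19 kHz.
19 kHz ≤ fs/2 = 23.25 kHz, appears at 19 kHz.
197.5 kHz mod fs = 11.5 kHz.
11.5 kHz ≤ fs/2 = 23.25 kHz, appears at 11.5 kHz.
Distinct values: {11.5 kHz, 19 kHz, 21 kHz} → 3.

3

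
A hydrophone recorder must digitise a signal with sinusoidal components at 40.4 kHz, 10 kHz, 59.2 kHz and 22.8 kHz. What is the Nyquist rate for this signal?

118.4 kHz

Highest-frequency component: 59.2 kHz.
Nyquist rate = 2 × 59.2 kHz = 118.4 kHz.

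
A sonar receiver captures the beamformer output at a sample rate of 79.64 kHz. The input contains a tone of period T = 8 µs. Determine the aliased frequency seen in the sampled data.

T = 8 µs → f = 1/T = 125 kHz.
125 kHz mod fs = 45.36 kHz.
45.36 kHz > fs/2 = 39.82 kHz, folds to fs − 45.36 kHz = 34.28 kHz.

34.28 kHz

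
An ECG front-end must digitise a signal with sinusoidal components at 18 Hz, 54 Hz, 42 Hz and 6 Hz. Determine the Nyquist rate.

Highest-frequency component: 54 Hz.
Nyquist rate = 2 × 54 Hz = 108 Hz.

108 Hz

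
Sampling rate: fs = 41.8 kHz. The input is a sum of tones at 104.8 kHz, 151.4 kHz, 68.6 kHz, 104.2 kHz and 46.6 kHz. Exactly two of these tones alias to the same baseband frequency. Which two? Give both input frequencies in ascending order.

fs/2 = 20.9 kHz.
104.8 kHz mod fs = 21.2 kHz.
21.2 kHz > fs/2 = 20.9 kHz, folds to fs − 21.2 kHz = 20.6 kHz.
151.4 kHz mod fs = 26 kHz.
26 kHz > fs/2 = 20.9 kHz, folds to fs − 26 kHz = 15.8 kHz.
68.6 kHz mod fs = 26.8 kHz.
26.8 kHz > fs/2 = 20.9 kHz, folds to fs − 26.8 kHz = 15 kHz.
104.2 kHz mod fs = 20.6 kHz.
20.6 kHz ≤ fs/2 = 20.9 kHz, appears at 20.6 kHz.
46.6 kHz mod fs = 4.8 kHz.
4.8 kHz ≤ fs/2 = 20.9 kHz, appears at 4.8 kHz.
104.2 kHz and 104.8 kHz both map to 20.6 kHz.

104.2 kHz, 104.8 kHz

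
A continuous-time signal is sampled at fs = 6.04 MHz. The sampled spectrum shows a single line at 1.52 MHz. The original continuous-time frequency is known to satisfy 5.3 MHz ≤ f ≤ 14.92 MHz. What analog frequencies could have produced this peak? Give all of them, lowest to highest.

7.56 MHz, 10.56 MHz, 13.6 MHz

Frequencies that alias to 1.52 MHz are k·fs ± 1.52 MHz for integer k ≥ 0.
k=0: 1.52 MHz.
k=1: 4.52 MHz, 7.56 MHz.
k=2: 10.56 MHz, 13.6 MHz.
k=3: 16.6 MHz, 19.64 MHz.
Within [5.3 MHz, 14.92 MHz]: 7.56 MHz, 10.56 MHz, 13.6 MHz.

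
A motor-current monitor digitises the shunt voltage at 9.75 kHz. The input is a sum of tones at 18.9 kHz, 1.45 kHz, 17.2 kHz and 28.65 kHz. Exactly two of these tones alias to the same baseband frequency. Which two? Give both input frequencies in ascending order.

18.9 kHz, 28.65 kHz

fs/2 = 4.875 kHz.
18.9 kHz mod fs = 9.15 kHz.
9.15 kHz > fs/2 = 4.875 kHz, folds to fs − 9.15 kHz = 0.6 kHz.
1.45 kHz ≤ fs/2 = 4.875 kHz, passes unchanged.
17.2 kHz mod fs = 7.45 kHz.
7.45 kHz > fs/2 = 4.875 kHz, folds to fs − 7.45 kHz = 2.3 kHz.
28.65 kHz mod fs = 9.15 kHz.
9.15 kHz > fs/2 = 4.875 kHz, folds to fs − 9.15 kHz = 0.6 kHz.
18.9 kHz and 28.65 kHz both map to 0.6 kHz.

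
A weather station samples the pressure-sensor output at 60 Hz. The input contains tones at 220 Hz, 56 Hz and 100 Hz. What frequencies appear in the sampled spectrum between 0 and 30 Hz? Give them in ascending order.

fs/2 = 30 Hz.
220 Hz mod fs = 40 Hz.
40 Hz > fs/2 = 30 Hz, folds to fs − 40 Hz = 20 Hz.
56 Hz > fs/2 = 30 Hz, folds to fs − 56 Hz = 4 Hz.
100 Hz mod fs = 40 Hz.
40 Hz > fs/2 = 30 Hz, folds to fs − 40 Hz = 20 Hz.
Distinct values: {4 Hz, 20 Hz}.

4 Hz, 20 Hz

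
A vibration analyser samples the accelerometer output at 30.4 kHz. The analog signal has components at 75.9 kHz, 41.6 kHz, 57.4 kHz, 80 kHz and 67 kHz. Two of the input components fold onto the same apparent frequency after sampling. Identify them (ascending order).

41.6 kHz, 80 kHz

fs/2 = 15.2 kHz.
75.9 kHz mod fs = 15.1 kHz.
15.1 kHz ≤ fs/2 = 15.2 kHz, appears at 15.1 kHz.
41.6 kHz mod fs = 11.2 kHz.
11.2 kHz ≤ fs/2 = 15.2 kHz, appears at 11.2 kHz.
57.4 kHz mod fs = 27 kHz.
27 kHz > fs/2 = 15.2 kHz, folds to fs − 27 kHz = 3.4 kHz.
80 kHz mod fs = 19.2 kHz.
19.2 kHz > fs/2 = 15.2 kHz, folds to fs − 19.2 kHz = 11.2 kHz.
67 kHz mod fs = 6.2 kHz.
6.2 kHz ≤ fs/2 = 15.2 kHz, appears at 6.2 kHz.
41.6 kHz and 80 kHz both map to 11.2 kHz.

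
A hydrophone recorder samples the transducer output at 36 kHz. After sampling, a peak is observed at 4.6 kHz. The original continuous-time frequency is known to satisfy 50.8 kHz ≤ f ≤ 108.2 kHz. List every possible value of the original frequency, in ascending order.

67.4 kHz, 76.6 kHz, 103.4 kHz

Frequencies that alias to 4.6 kHz are k·fs ± 4.6 kHz for integer k ≥ 0.
k=0: 4.6 kHz.
k=1: 31.4 kHz, 40.6 kHz.
k=2: 67.4 kHz, 76.6 kHz.
k=3: 103.4 kHz, 112.6 kHz.
k=4: 139.4 kHz, 148.6 kHz.
Within [50.8 kHz, 108.2 kHz]: 67.4 kHz, 76.6 kHz, 103.4 kHz.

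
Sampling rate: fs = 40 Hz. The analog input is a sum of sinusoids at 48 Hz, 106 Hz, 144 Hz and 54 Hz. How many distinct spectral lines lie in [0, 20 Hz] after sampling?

fs/2 = 20 Hz.
48 Hz mod fs = 8 Hz.
8 Hz ≤ fs/2 = 20 Hz, appears at 8 Hz.
106 Hz mod fs = 26 Hz.
26 Hz > fs/2 = 20 Hz, folds to fs − 26 Hz = 14 Hz.
144 Hz mod fs = 24 Hz.
24 Hz > fs/2 = 20 Hz, folds to fs − 24 Hz = 16 Hz.
54 Hz mod fs = 14 Hz.
14 Hz ≤ fs/2 = 20 Hz, appears at 14 Hz.
Distinct values: {8 Hz, 14 Hz, 16 Hz} → 3.

3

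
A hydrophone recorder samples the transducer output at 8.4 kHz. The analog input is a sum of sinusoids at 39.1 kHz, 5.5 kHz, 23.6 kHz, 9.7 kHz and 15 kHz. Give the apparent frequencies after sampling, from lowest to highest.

1.3 kHz, 1.6 kHz, 1.8 kHz, 2.9 kHz

fs/2 = 4.2 kHz.
39.1 kHz mod fs = 5.5 kHz.
5.5 kHz > fs/2 = 4.2 kHz, folds to fs − 5.5 kHz = 2.9 kHz.
5.5 kHz > fs/2 = 4.2 kHz, folds to fs − 5.5 kHz = 2.9 kHz.
23.6 kHz mod fs = 6.8 kHz.
6.8 kHz > fs/2 = 4.2 kHz, folds to fs − 6.8 kHz = 1.6 kHz.
9.7 kHz mod fs = 1.3 kHz.
1.3 kHz ≤ fs/2 = 4.2 kHz, appears at 1.3 kHz.
15 kHz mod fs = 6.6 kHz.
6.6 kHz > fs/2 = 4.2 kHz, folds to fs − 6.6 kHz = 1.8 kHz.
Distinct values: {1.3 kHz, 1.6 kHz, 1.8 kHz, 2.9 kHz}.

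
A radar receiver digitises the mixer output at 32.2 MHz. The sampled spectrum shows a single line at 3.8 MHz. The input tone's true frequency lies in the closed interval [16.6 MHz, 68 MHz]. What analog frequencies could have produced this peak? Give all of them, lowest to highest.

28.4 MHz, 36 MHz, 60.6 MHz

Frequencies that alias to 3.8 MHz are k·fs ± 3.8 MHz for integer k ≥ 0.
k=0: 3.8 MHz.
k=1: 28.4 MHz, 36 MHz.
k=2: 60.6 MHz, 68.2 MHz.
k=3: 92.8 MHz, 100.4 MHz.
Within [16.6 MHz, 68 MHz]: 28.4 MHz, 36 MHz, 60.6 MHz.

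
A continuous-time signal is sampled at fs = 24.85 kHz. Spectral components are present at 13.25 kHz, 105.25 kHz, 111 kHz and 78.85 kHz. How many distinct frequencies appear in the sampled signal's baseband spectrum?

3

fs/2 = 12.425 kHz.
13.25 kHz > fs/2 = 12.425 kHz, folds to fs − 13.25 kHz = 11.6 kHz.
105.25 kHz mod fs = 5.85 kHz.
5.85 kHz ≤ fs/2 = 12.425 kHz, appears at 5.85 kHz.
111 kHz mod fs = 11.6 kHz.
11.6 kHz ≤ fs/2 = 12.425 kHz, appears at 11.6 kHz.
78.85 kHz mod fs = 4.3 kHz.
4.3 kHz ≤ fs/2 = 12.425 kHz, appears at 4.3 kHz.
Distinct values: {4.3 kHz, 5.85 kHz, 11.6 kHz} → 3.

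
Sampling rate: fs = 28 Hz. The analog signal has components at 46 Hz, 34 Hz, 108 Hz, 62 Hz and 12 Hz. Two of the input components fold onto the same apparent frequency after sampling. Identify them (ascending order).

fs/2 = 14 Hz.
46 Hz mod fs = 18 Hz.
18 Hz > fs/2 = 14 Hz, folds to fs − 18 Hz = 10 Hz.
34 Hz mod fs = 6 Hz.
6 Hz ≤ fs/2 = 14 Hz, appears at 6 Hz.
108 Hz mod fs = 24 Hz.
24 Hz > fs/2 = 14 Hz, folds to fs − 24 Hz = 4 Hz.
62 Hz mod fs = 6 Hz.
6 Hz ≤ fs/2 = 14 Hz, appears at 6 Hz.
12 Hz ≤ fs/2 = 14 Hz, passes unchanged.
34 Hz and 62 Hz both map to 6 Hz.

34 Hz, 62 Hz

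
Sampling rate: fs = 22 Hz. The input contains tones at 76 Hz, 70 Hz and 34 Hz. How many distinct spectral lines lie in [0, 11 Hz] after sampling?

fs/2 = 11 Hz.
76 Hz mod fs = 10 Hz.
10 Hz ≤ fs/2 = 11 Hz, appears at 10 Hz.
70 Hz mod fs = 4 Hz.
4 Hz ≤ fs/2 = 11 Hz, appears at 4 Hz.
34 Hz mod fs = 12 Hz.
12 Hz > fs/2 = 11 Hz, folds to fs − 12 Hz = 10 Hz.
Distinct values: {4 Hz, 10 Hz} → 2.

2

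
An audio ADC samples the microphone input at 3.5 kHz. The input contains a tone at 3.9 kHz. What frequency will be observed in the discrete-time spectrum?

0.4 kHz

3.9 kHz mod fs = 0.4 kHz.
0.4 kHz ≤ fs/2 = 1.75 kHz, appears at 0.4 kHz.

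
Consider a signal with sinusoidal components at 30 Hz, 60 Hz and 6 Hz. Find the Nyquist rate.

Highest-frequency component: 60 Hz.
Nyquist rate = 2 × 60 Hz = 120 Hz.

120 Hz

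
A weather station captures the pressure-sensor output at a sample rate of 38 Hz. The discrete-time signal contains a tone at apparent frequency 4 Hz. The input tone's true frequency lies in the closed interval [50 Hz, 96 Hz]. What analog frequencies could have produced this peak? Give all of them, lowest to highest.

72 Hz, 80 Hz

Frequencies that alias to 4 Hz are k·fs ± 4 Hz for integer k ≥ 0.
k=0: 4 Hz.
k=1: 34 Hz, 42 Hz.
k=2: 72 Hz, 80 Hz.
k=3: 110 Hz, 118 Hz.
Within [50 Hz, 96 Hz]: 72 Hz, 80 Hz.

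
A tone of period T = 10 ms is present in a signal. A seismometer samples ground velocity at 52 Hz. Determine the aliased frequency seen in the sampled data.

4 Hz

T = 10 ms → f = 1/T = 100 Hz.
100 Hz mod fs = 48 Hz.
48 Hz > fs/2 = 26 Hz, folds to fs − 48 Hz = 4 Hz.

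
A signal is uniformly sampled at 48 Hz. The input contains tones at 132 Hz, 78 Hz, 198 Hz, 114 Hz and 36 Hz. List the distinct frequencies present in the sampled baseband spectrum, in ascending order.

6 Hz, 12 Hz, 18 Hz

fs/2 = 24 Hz.
132 Hz mod fs = 36 Hz.
36 Hz > fs/2 = 24 Hz, folds to fs − 36 Hz = 12 Hz.
78 Hz mod fs = 30 Hz.
30 Hz > fs/2 = 24 Hz, folds to fs − 30 Hz = 18 Hz.
198 Hz mod fs = 6 Hz.
6 Hz ≤ fs/2 = 24 Hz, appears at 6 Hz.
114 Hz mod fs = 18 Hz.
18 Hz ≤ fs/2 = 24 Hz, appears at 18 Hz.
36 Hz > fs/2 = 24 Hz, folds to fs − 36 Hz = 12 Hz.
Distinct values: {6 Hz, 12 Hz, 18 Hz}.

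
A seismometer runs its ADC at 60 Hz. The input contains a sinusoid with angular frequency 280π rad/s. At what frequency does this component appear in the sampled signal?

ω = 280π rad/s → f = ω/(2π) = 140 Hz.
140 Hz mod fs = 20 Hz.
20 Hz ≤ fs/2 = 30 Hz, appears at 20 Hz.

20 Hz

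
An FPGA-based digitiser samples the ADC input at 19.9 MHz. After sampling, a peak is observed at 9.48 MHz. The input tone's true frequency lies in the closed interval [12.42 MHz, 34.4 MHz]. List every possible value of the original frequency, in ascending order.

29.38 MHz, 30.32 MHz

Frequencies that alias to 9.48 MHz are k·fs ± 9.48 MHz for integer k ≥ 0.
k=0: 9.48 MHz.
k=1: 10.42 MHz, 29.38 MHz.
k=2: 30.32 MHz, 49.28 MHz.
k=3: 50.22 MHz, 69.18 MHz.
Within [12.42 MHz, 34.4 MHz]: 29.38 MHz, 30.32 MHz.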